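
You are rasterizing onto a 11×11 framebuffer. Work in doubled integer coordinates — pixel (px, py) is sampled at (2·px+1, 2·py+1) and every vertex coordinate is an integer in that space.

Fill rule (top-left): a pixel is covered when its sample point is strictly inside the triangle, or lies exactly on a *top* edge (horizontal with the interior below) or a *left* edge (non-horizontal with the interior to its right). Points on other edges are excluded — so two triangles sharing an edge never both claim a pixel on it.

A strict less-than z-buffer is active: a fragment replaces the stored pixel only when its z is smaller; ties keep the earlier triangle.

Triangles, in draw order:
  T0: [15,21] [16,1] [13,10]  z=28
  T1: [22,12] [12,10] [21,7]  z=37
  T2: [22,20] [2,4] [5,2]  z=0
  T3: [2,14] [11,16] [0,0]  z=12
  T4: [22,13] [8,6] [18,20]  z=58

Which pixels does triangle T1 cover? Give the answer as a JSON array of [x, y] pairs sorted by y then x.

T0:
  2·area = 51  (B↔C swapped to make it positive)
  edge (15, 21)→(13, 10): d=(-2,-11) top-left  bias=+0
  edge (13, 10)→(16, 1): d=(3,-9) top-left  bias=+0
  edge (16, 1)→(15, 21): d=(-1,20) right/bottom  bias=-1
    (7,2)@(15, 5): e=[32,3,16] → █
    (8,2)@(17, 5): e=[54,21,-24] → ·
    (7,3)@(15, 7): e=[28,9,14] → █
    (8,3)@(17, 7): e=[50,27,-26] → ·
    (7,4)@(15, 9): e=[24,15,12] → █
    (8,4)@(17, 9): e=[46,33,-28] → ·
    (7,5)@(15, 11): e=[20,21,10] → █
    (8,5)@(17, 11): e=[42,39,-30] → ·
    (7,6)@(15, 13): e=[16,27,8] → █
    (8,6)@(17, 13): e=[38,45,-32] → ·
    (7,7)@(15, 15): e=[12,33,6] → █
    (8,7)@(17, 15): e=[34,51,-34] → ·
    (7,10)@(15, 21): e=[0,51,0] → ·  [on edge]
  covered (8 px):
    · · · · · · · · · · ·
    · · · · · · · · · · ·
    · · · · · · · █ · · ·
    · · · · · · · █ · · ·
    · · · · · · · █ · · ·
    · · · · · · · █ · · ·
    · · · · · · · █ · · ·
    · · · · · · · █ · · ·
    · · · · · · · █ · · ·
    · · · · · · · █ · · ·
    · · · · · · · · · · ·
T1:
  2·area = 48
  edge (22, 12)→(12, 10): d=(-10,-2) top-left  bias=+0
  edge (12, 10)→(21, 7): d=(9,-3) top-left  bias=+0
  edge (21, 7)→(22, 12): d=(1,5) right/bottom  bias=-1
    (10,3)@(21, 7): e=[48,0,0] → ·  [on edge]
    (3,4)@(7, 9): e=[0,-24,72] → ·  [on edge]
    (7,4)@(15, 9): e=[16,0,32] → █  [on edge]
    (8,4)@(17, 9): e=[20,6,22] → █
    (9,4)@(19, 9): e=[24,12,12] → █
    (10,4)@(21, 9): e=[28,18,2] → █
    (4,5)@(9, 11): e=[-16,0,64] → ·  [on edge]
    (7,5)@(15, 11): e=[-4,18,34] → ·
    (8,5)@(17, 11): e=[0,24,24] → █  [on edge]
    (1,6)@(3, 13): e=[-48,0,96] → ·  [on edge]
    (8,6)@(17, 13): e=[-20,42,26] → ·
    (9,6)@(19, 13): e=[-16,48,16] → ·
  covered (7 px):
    · · · · · · · · · · ·
    · · · · · · · · · · ·
    · · · · · · · · · · ·
    · · · · · · · · · · ·
    · · · · · · · █ █ █ █
    · · · · · · · · █ █ █
    · · · · · · · · · · ·
    · · · · · · · · · · ·
    · · · · · · · · · · ·
    · · · · · · · · · · ·
    · · · · · · · · · · ·
T2:
  2·area = 88
  edge (22, 20)→(2, 4): d=(-20,-16) top-left  bias=+0
  edge (2, 4)→(5, 2): d=(3,-2) top-left  bias=+0
  edge (5, 2)→(22, 20): d=(17,18) right/bottom  bias=-1
    (2,1)@(5, 3): e=[68,3,17] → █
    (3,1)@(7, 3): e=[100,7,-19] → ·
    (2,2)@(5, 5): e=[28,9,51] → █
    (3,2)@(7, 5): e=[60,13,15] → █
    (4,2)@(9, 5): e=[92,17,-21] → ·
    (2,3)@(5, 7): e=[-12,15,85] → ·
    (3,3)@(7, 7): e=[20,19,49] → █
    (4,3)@(9, 7): e=[52,23,13] → █
    (5,3)@(11, 7): e=[84,27,-23] → ·
    (3,4)@(7, 9): e=[-20,25,83] → ·
    (4,4)@(9, 9): e=[12,29,47] → █
    (5,4)@(11, 9): e=[44,33,11] → █
  covered (13 px):
    · · · · · · · · · · ·
    · · █ · · · · · · · ·
    · · █ █ · · · · · · ·
    · · · █ █ · · · · · ·
    · · · · █ █ · · · · ·
    · · · · · █ █ · · · ·
    · · · · · · · █ · · ·
    · · · · · · · · █ · ·
    · · · · · · · · · █ ·
    · · · · · · · · · · █
    · · · · · · · · · · ·
T3:
  2·area = 122  (B↔C swapped to make it positive)
  edge (2, 14)→(0, 0): d=(-2,-14) top-left  bias=+0
  edge (0, 0)→(11, 16): d=(11,16) right/bottom  bias=-1
  edge (11, 16)→(2, 14): d=(-9,-2) top-left  bias=+0
    (0,1)@(1, 3): e=[8,17,97] → █
    (1,1)@(3, 3): e=[36,-15,101] → ·
    (0,2)@(1, 5): e=[4,39,79] → █
    (1,2)@(3, 5): e=[32,7,83] → █
    (2,2)@(5, 5): e=[60,-25,87] → ·
    (0,3)@(1, 7): e=[0,61,61] → █  [on edge]
    (2,3)@(5, 7): e=[56,-3,69] → ·
    (0,4)@(1, 9): e=[-4,83,43] → ·
    (1,4)@(3, 9): e=[24,51,47] → █
    (2,4)@(5, 9): e=[52,19,51] → █
    (3,4)@(7, 9): e=[80,-13,55] → ·
    (1,5)@(3, 11): e=[20,73,29] → █
    (1,10)@(3, 21): e=[0,183,-61] → ·  [on edge]
  covered (15 px):
    · · · · · · · · · · ·
    █ · · · · · · · · · ·
    █ █ · · · · · · · · ·
    █ █ · · · · · · · · ·
    · █ █ · · · · · · · ·
    · █ █ █ · · · · · · ·
    · █ █ █ · · · · · · ·
    · · · █ █ · · · · · ·
    · · · · · · · · · · ·
    · · · · · · · · · · ·
    · · · · · · · · · · ·
T4:
  2·area = 126  (B↔C swapped to make it positive)
  edge (22, 13)→(18, 20): d=(-4,7) right/bottom  bias=-1
  edge (18, 20)→(8, 6): d=(-10,-14) top-left  bias=+0
  edge (8, 6)→(22, 13): d=(14,7) right/bottom  bias=-1
    (4,3)@(9, 7): e=[115,4,7] → █
    (5,3)@(11, 7): e=[101,32,-7] → ·
    (4,4)@(9, 9): e=[107,-16,35] → ·
    (5,4)@(11, 9): e=[93,12,21] → █
    (6,4)@(13, 9): e=[79,40,7] → █
    (7,4)@(15, 9): e=[65,68,-7] → ·
    (5,5)@(11, 11): e=[85,-8,49] → ·
    (6,5)@(13, 11): e=[71,20,35] → █
    (7,5)@(15, 11): e=[57,48,21] → █
    (8,5)@(17, 11): e=[43,76,7] → █
    (9,5)@(19, 11): e=[29,104,-7] → ·
    (6,6)@(13, 13): e=[63,0,63] → █  [on edge]
  covered (16 px):
    · · · · · · · · · · ·
    · · · · · · · · · · ·
    · · · · · · · · · · ·
    · · · · █ · · · · · ·
    · · · · · █ █ · · · ·
    · · · · · · █ █ █ · ·
    · · · · · · █ █ █ █ █
    · · · · · · · █ █ █ ·
    · · · · · · · · █ █ ·
    · · · · · · · · · · ·
    · · · · · · · · · · ·

Result: [[7,4],[8,4],[9,4],[10,4],[8,5],[9,5],[10,5]]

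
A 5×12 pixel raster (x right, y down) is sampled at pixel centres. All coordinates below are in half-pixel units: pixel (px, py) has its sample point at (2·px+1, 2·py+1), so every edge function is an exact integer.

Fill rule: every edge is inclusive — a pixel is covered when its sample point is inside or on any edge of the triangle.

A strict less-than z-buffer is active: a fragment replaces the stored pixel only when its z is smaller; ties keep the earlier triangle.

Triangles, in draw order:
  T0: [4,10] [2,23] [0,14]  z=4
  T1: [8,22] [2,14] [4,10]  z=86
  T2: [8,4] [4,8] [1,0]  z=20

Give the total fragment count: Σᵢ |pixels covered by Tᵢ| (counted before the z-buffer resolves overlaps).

T0:
  2·area = 44
  edge (4, 10)→(2, 23): d=(-2,13) inclusive
  edge (2, 23)→(0, 14): d=(-2,-9) inclusive
  edge (0, 14)→(4, 10): d=(4,-4) inclusive
    (4,2)@(9, 5): e=[-55,99,0] → ·  [on edge]
    (3,3)@(7, 7): e=[-33,77,0] → ·  [on edge]
    (2,4)@(5, 9): e=[-11,55,0] → ·  [on edge]
    (1,5)@(3, 11): e=[11,33,0] → #  [on edge]
    (2,5)@(5, 11): e=[-15,51,8] → ·
    (0,6)@(1, 13): e=[33,11,0] → #  [on edge]
    (2,6)@(5, 13): e=[-19,47,16] → ·
    (0,7)@(1, 15): e=[29,7,8] → #
    (2,7)@(5, 15): e=[-23,43,24] → ·
    (0,8)@(1, 17): e=[25,3,16] → #
    (1,8)@(3, 17): e=[-1,21,24] → ·
    (0,9)@(1, 19): e=[21,-1,24] → ·
  covered (6 px):
    · · · · ·
    · · · · ·
    · · · · ·
    · · · · ·
    · · · · ·
    · # · · ·
    # # · · ·
    # # · · ·
    # · · · ·
    · · · · ·
    · · · · ·
    · · · · ·
T1:
  2·area = 40
  edge (8, 22)→(2, 14): d=(-6,-8) inclusive
  edge (2, 14)→(4, 10): d=(2,-4) inclusive
  edge (4, 10)→(8, 22): d=(4,12) inclusive
    (0,0)@(1, 1): e=[70,-30,0] → ·  [on edge]
    (1,3)@(3, 7): e=[50,-10,0] → ·  [on edge]
    (1,6)@(3, 13): e=[14,2,24] → #
    (2,6)@(5, 13): e=[30,10,0] → #  [on edge]
    (3,6)@(7, 13): e=[46,18,-24] → ·
    (1,7)@(3, 15): e=[2,6,32] → #
    (3,7)@(7, 15): e=[34,22,-16] → ·
    (1,8)@(3, 17): e=[-10,10,40] → ·
    (2,8)@(5, 17): e=[6,18,16] → #
    (3,8)@(7, 17): e=[22,26,-8] → ·
    (2,9)@(5, 19): e=[-6,22,24] → ·
    (3,9)@(7, 19): e=[10,30,0] → #  [on edge]
  covered (6 px):
    · · · · ·
    · · · · ·
    · · · · ·
    · · · · ·
    · · · · ·
    · · · · ·
    · # # · ·
    · # # · ·
    · · # · ·
    · · · # ·
    · · · · ·
    · · · · ·
T2:
  2·area = 44
  edge (8, 4)→(4, 8): d=(-4,4) inclusive
  edge (4, 8)→(1, 0): d=(-3,-8) inclusive
  edge (1, 0)→(8, 4): d=(7,4) inclusive
    (1,1)@(3, 3): e=[24,7,13] → #
    (2,1)@(5, 3): e=[16,23,5] → #
    (3,1)@(7, 3): e=[8,39,-3] → ·
    (4,1)@(9, 3): e=[0,55,-11] → ·  [on edge]
    (1,2)@(3, 5): e=[16,1,27] → #
    (3,2)@(7, 5): e=[0,33,11] → #  [on edge]
    (4,2)@(9, 5): e=[-8,49,3] → ·
    (1,3)@(3, 7): e=[8,-5,41] → ·
    (2,3)@(5, 7): e=[0,11,33] → #  [on edge]
    (3,3)@(7, 7): e=[-8,27,25] → ·
    (1,4)@(3, 9): e=[0,-11,55] → ·  [on edge]
    (2,4)@(5, 9): e=[-8,5,47] → ·
    (0,5)@(1, 11): e=[0,-33,77] → ·  [on edge]
  covered (6 px):
    · · · · ·
    · # # · ·
    · # # # ·
    · · # · ·
    · · · · ·
    · · · · ·
    · · · · ·
    · · · · ·
    · · · · ·
    · · · · ·
    · · · · ·
    · · · · ·

Final: 18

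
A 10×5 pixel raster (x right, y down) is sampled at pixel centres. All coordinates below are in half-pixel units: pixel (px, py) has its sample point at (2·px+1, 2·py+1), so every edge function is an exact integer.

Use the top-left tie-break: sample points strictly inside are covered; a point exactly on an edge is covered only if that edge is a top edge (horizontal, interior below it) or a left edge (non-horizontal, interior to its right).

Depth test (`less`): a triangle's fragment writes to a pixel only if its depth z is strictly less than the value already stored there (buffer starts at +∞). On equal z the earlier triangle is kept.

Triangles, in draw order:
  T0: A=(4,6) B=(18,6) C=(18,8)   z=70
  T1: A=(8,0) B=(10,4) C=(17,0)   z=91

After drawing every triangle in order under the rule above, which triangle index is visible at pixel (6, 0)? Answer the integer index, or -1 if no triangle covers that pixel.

T0:
  2·area = 28
  edge (4, 6)→(18, 6): d=(14,0) top-left  bias=+0
  edge (18, 6)→(18, 8): d=(0,2) right/bottom  bias=-1
  edge (18, 8)→(4, 6): d=(-14,-2) top-left  bias=+0
    (5,3)@(11, 7): e=[14,14,0] → █  [on edge]
    (6,3)@(13, 7): e=[14,10,4] → █
    (7,3)@(15, 7): e=[14,6,8] → █
    (8,3)@(17, 7): e=[14,2,12] → █
    (9,3)@(19, 7): e=[14,-2,16] → ·
    (5,4)@(11, 9): e=[42,14,-28] → ·
    (6,4)@(13, 9): e=[42,10,-24] → ·
    (7,4)@(15, 9): e=[42,6,-20] → ·
    (8,4)@(17, 9): e=[42,2,-16] → ·
  covered (4 px):
    · · · · · · · · · ·
    · · · · · · · · · ·
    · · · · · · · · · ·
    · · · · · █ █ █ █ ·
    · · · · · · · · · ·
T1:
  2·area = 36  (B↔C swapped to make it positive)
  edge (8, 0)→(17, 0): d=(9,0) top-left  bias=+0
  edge (17, 0)→(10, 4): d=(-7,4) right/bottom  bias=-1
  edge (10, 4)→(8, 0): d=(-2,-4) top-left  bias=+0
    (4,0)@(9, 1): e=[9,25,2] → █
    (5,0)@(11, 1): e=[9,17,10] → █
    (6,0)@(13, 1): e=[9,9,18] → █
    (7,0)@(15, 1): e=[9,1,26] → █
    (8,0)@(17, 1): e=[9,-7,34] → ·
    (4,1)@(9, 3): e=[27,11,-2] → ·
    (5,1)@(11, 3): e=[27,3,6] → █
    (6,1)@(13, 3): e=[27,-5,14] → ·
    (7,1)@(15, 3): e=[27,-13,22] → ·
    (5,2)@(11, 5): e=[45,-11,2] → ·
  covered (5 px):
    · · · · █ █ █ █ · ·
    · · · · · █ · · · ·
    · · · · · · · · · ·
    · · · · · · · · · ·
    · · · · · · · · · ·

Z-buffer (winner per pixel, '.' = empty):
  . . . . 1 1 1 1 . .
  . . . . . 1 . . . .
  . . . . . . . . . .
  . . . . . 0 0 0 0 .
  . . . . . . . . . .

Result: 1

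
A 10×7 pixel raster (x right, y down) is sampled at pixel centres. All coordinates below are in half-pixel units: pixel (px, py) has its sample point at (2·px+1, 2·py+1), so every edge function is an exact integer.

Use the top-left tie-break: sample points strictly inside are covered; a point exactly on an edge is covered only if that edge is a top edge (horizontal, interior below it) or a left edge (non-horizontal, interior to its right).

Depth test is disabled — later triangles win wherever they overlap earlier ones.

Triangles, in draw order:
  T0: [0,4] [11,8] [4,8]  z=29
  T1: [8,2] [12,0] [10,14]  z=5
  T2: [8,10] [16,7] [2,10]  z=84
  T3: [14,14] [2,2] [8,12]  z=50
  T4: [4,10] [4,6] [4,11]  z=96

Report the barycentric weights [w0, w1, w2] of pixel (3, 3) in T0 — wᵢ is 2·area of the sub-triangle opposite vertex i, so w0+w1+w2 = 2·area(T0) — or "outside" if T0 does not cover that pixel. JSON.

T0:
  2·area = 28
  edge (0, 4)→(11, 8): d=(11,4) right/bottom  bias=-1
  edge (11, 8)→(4, 8): d=(-7,0) right/bottom  bias=-1
  edge (4, 8)→(0, 4): d=(-4,-4) top-left  bias=+0
    (0,2)@(1, 5): e=[7,21,0] → █  [on edge]
    (1,2)@(3, 5): e=[-1,21,8] → ·
    (0,3)@(1, 7): e=[29,7,-8] → ·
    (1,3)@(3, 7): e=[21,7,0] → █  [on edge]
    (2,3)@(5, 7): e=[13,7,8] → █
    (3,3)@(7, 7): e=[5,7,16] → █
    (4,3)@(9, 7): e=[-3,7,24] → ·
    (1,4)@(3, 9): e=[43,-7,-8] → ·
    (2,4)@(5, 9): e=[35,-7,0] → ·  [on edge]
    (3,4)@(7, 9): e=[27,-7,8] → ·
    (3,5)@(7, 11): e=[49,-21,0] → ·  [on edge]
    (4,6)@(9, 13): e=[63,-35,0] → ·  [on edge]
  covered (4 px):
    · · · · · · · · · ·
    · · · · · · · · · ·
    █ · · · · · · · · ·
    · █ █ █ · · · · · ·
    · · · · · · · · · ·
    · · · · · · · · · ·
    · · · · · · · · · ·
T1:
  2·area = 52
  edge (8, 2)→(12, 0): d=(4,-2) top-left  bias=+0
  edge (12, 0)→(10, 14): d=(-2,14) right/bottom  bias=-1
  edge (10, 14)→(8, 2): d=(-2,-12) top-left  bias=+0
    (5,0)@(11, 1): e=[2,12,38] → █
    (6,0)@(13, 1): e=[6,-16,62] → ·
    (4,1)@(9, 3): e=[6,36,10] → █
    (6,1)@(13, 3): e=[14,-20,58] → ·
    (4,2)@(9, 5): e=[14,32,6] → █
    (6,2)@(13, 5): e=[22,-24,54] → ·
    (4,3)@(9, 7): e=[22,28,2] → █
    (5,3)@(11, 7): e=[26,0,26] → ·  [on edge]
    (4,4)@(9, 9): e=[30,24,-2] → ·
  covered (6 px):
    · · · · · █ · · · ·
    · · · · █ █ · · · ·
    · · · · █ █ · · · ·
    · · · · █ · · · · ·
    · · · · · · · · · ·
    · · · · · · · · · ·
    · · · · · · · · · ·
T2:
  2·area = 18  (B↔C swapped to make it positive)
  edge (8, 10)→(2, 10): d=(-6,0) right/bottom  bias=-1
  edge (2, 10)→(16, 7): d=(14,-3) top-left  bias=+0
  edge (16, 7)→(8, 10): d=(-8,3) right/bottom  bias=-1
    (3,4)@(7, 9): e=[6,1,11] → █
    (4,4)@(9, 9): e=[6,7,5] → █
    (5,4)@(11, 9): e=[6,13,-1] → ·
    (3,5)@(7, 11): e=[-6,29,-5] → ·
    (4,5)@(9, 11): e=[-6,35,-11] → ·
  covered (2 px):
    · · · · · · · · · ·
    · · · · · · · · · ·
    · · · · · · · · · ·
    · · · · · · · · · ·
    · · · █ █ · · · · ·
    · · · · · · · · · ·
    · · · · · · · · · ·
T3:
  2·area = 48  (B↔C swapped to make it positive)
  edge (14, 14)→(8, 12): d=(-6,-2) top-left  bias=+0
  edge (8, 12)→(2, 2): d=(-6,-10) top-left  bias=+0
  edge (2, 2)→(14, 14): d=(12,12) right/bottom  bias=-1
    (0,0)@(1, 1): e=[52,-4,0] → ·  [on edge]
    (1,1)@(3, 3): e=[44,4,0] → ·  [on edge]
    (2,2)@(5, 5): e=[36,12,0] → ·  [on edge]
    (2,3)@(5, 7): e=[24,0,24] → █  [on edge]
    (3,3)@(7, 7): e=[28,20,0] → ·  [on edge]
    (2,4)@(5, 9): e=[12,-12,48] → ·
    (3,4)@(7, 9): e=[16,8,24] → █
    (4,4)@(9, 9): e=[20,28,0] → ·  [on edge]
    (2,5)@(5, 11): e=[0,-24,72] → ·  [on edge]
    (3,5)@(7, 11): e=[4,-4,48] → ·
    (4,5)@(9, 11): e=[8,16,24] → █
    (5,5)@(11, 11): e=[12,36,0] → ·  [on edge]
    (5,6)@(11, 13): e=[0,24,24] → █  [on edge]
    (6,6)@(13, 13): e=[4,44,0] → ·  [on edge]
  covered (4 px):
    · · · · · · · · · ·
    · · · · · · · · · ·
    · · · · · · · · · ·
    · · █ · · · · · · ·
    · · · █ · · · · · ·
    · · · · █ · · · · ·
    · · · · · █ · · · ·
T4:
  degenerate (2·area = 0) — covers nothing

Final: [7,16,5]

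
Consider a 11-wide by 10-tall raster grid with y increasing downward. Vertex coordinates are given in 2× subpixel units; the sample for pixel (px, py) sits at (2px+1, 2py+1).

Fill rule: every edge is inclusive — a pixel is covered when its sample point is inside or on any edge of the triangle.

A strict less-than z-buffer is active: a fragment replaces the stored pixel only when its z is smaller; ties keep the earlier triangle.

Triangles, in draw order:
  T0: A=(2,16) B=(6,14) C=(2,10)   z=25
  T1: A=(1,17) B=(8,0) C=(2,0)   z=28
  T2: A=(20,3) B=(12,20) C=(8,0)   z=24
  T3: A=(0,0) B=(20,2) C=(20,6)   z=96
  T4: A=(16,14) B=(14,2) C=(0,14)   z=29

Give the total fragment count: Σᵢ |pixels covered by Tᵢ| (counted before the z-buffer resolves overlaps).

T0:
  2·area = 24  (B↔C swapped to make it positive)
  edge (2, 16)→(2, 10): d=(0,-6) inclusive
  edge (2, 10)→(6, 14): d=(4,4) inclusive
  edge (6, 14)→(2, 16): d=(-4,2) inclusive
    (0,4)@(1, 9): e=[-6,0,30] → ·  [on edge]
    (1,5)@(3, 11): e=[6,0,18] → #  [on edge]
    (2,5)@(5, 11): e=[18,-8,14] → ·
    (1,6)@(3, 13): e=[6,8,10] → #
    (2,6)@(5, 13): e=[18,0,6] → #  [on edge]
    (3,6)@(7, 13): e=[30,-8,2] → ·
    (1,7)@(3, 15): e=[6,16,2] → #
    (2,7)@(5, 15): e=[18,8,-2] → ·
    (3,7)@(7, 15): e=[30,0,-6] → ·  [on edge]
    (1,8)@(3, 17): e=[6,24,-6] → ·
    (4,8)@(9, 17): e=[42,0,-18] → ·  [on edge]
    (5,9)@(11, 19): e=[54,0,-30] → ·  [on edge]
  covered (4 px):
    · · · · · · · · · · ·
    · · · · · · · · · · ·
    · · · · · · · · · · ·
    · · · · · · · · · · ·
    · · · · · · · · · · ·
    · # · · · · · · · · ·
    · # # · · · · · · · ·
    · # · · · · · · · · ·
    · · · · · · · · · · ·
    · · · · · · · · · · ·
T1:
  2·area = 102  (B↔C swapped to make it positive)
  edge (1, 17)→(2, 0): d=(1,-17) inclusive
  edge (2, 0)→(8, 0): d=(6,0) inclusive
  edge (8, 0)→(1, 17): d=(-7,17) inclusive
    (1,0)@(3, 1): e=[18,6,78] → #
    (2,0)@(5, 1): e=[52,6,44] → #
    (3,0)@(7, 1): e=[86,6,10] → #
    (4,0)@(9, 1): e=[120,6,-24] → ·
    (1,1)@(3, 3): e=[20,18,64] → #
    (3,1)@(7, 3): e=[88,18,-4] → ·
    (1,2)@(3, 5): e=[22,30,50] → #
    (3,2)@(7, 5): e=[90,30,-18] → ·
    (1,3)@(3, 7): e=[24,42,36] → #
    (3,3)@(7, 7): e=[92,42,-32] → ·
    (1,4)@(3, 9): e=[26,54,22] → #
    (2,4)@(5, 9): e=[60,54,-12] → ·
    (0,8)@(1, 17): e=[0,102,0] → #  [on edge]
  covered (12 px):
    · # # # · · · · · · ·
    · # # · · · · · · · ·
    · # # · · · · · · · ·
    · # # · · · · · · · ·
    · # · · · · · · · · ·
    · # · · · · · · · · ·
    · · · · · · · · · · ·
    · · · · · · · · · · ·
    # · · · · · · · · · ·
    · · · · · · · · · · ·
T2:
  2·area = 228
  edge (20, 3)→(12, 20): d=(-8,17) inclusive
  edge (12, 20)→(8, 0): d=(-4,-20) inclusive
  edge (8, 0)→(20, 3): d=(12,3) inclusive
    (4,0)@(9, 1): e=[203,16,9] → #
    (5,0)@(11, 1): e=[169,56,3] → #
    (6,0)@(13, 1): e=[135,96,-3] → ·
    (4,1)@(9, 3): e=[187,8,33] → #
    (6,1)@(13, 3): e=[119,88,21] → #
    (7,1)@(15, 3): e=[85,128,15] → #
    (8,1)@(17, 3): e=[51,168,9] → #
    (9,1)@(19, 3): e=[17,208,3] → #
    (10,1)@(21, 3): e=[-17,248,-3] → ·
    (4,2)@(9, 5): e=[171,0,57] → #  [on edge]
    (10,2)@(21, 5): e=[-33,240,21] → ·
    (4,3)@(9, 7): e=[155,-8,81] → ·
    (5,7)@(11, 15): e=[57,0,171] → #  [on edge]
  covered (31 px):
    · · · · # # · · · · ·
    · · · · # # # # # # ·
    · · · · # # # # # # ·
    · · · · · # # # # · ·
    · · · · · # # # # · ·
    · · · · · # # # · · ·
    · · · · · # # # · · ·
    · · · · · # # · · · ·
    · · · · · · # · · · ·
    · · · · · · · · · · ·
T3:
  2·area = 80
  edge (0, 0)→(20, 2): d=(20,2) inclusive
  edge (20, 2)→(20, 6): d=(0,4) inclusive
  edge (20, 6)→(0, 0): d=(-20,-6) inclusive
    (2,0)@(5, 1): e=[10,60,10] → #
    (3,0)@(7, 1): e=[6,52,22] → #
    (4,0)@(9, 1): e=[2,44,34] → #
    (5,0)@(11, 1): e=[-2,36,46] → ·
    (2,1)@(5, 3): e=[50,60,-30] → ·
    (3,1)@(7, 3): e=[46,52,-18] → ·
    (4,1)@(9, 3): e=[42,44,-6] → ·
    (5,1)@(11, 3): e=[38,36,6] → #
    (6,1)@(13, 3): e=[34,28,18] → #
    (7,1)@(15, 3): e=[30,20,30] → #
    (8,1)@(17, 3): e=[26,12,42] → #
    (9,1)@(19, 3): e=[22,4,54] → #
  covered (10 px):
    · · # # # · · · · · ·
    · · · · · # # # # # ·
    · · · · · · · · # # ·
    · · · · · · · · · · ·
    · · · · · · · · · · ·
    · · · · · · · · · · ·
    · · · · · · · · · · ·
    · · · · · · · · · · ·
    · · · · · · · · · · ·
    · · · · · · · · · · ·
T4:
  2·area = 192  (B↔C swapped to make it positive)
  edge (16, 14)→(0, 14): d=(-16,0) inclusive
  edge (0, 14)→(14, 2): d=(14,-12) inclusive
  edge (14, 2)→(16, 14): d=(2,12) inclusive
    (6,1)@(13, 3): e=[176,2,14] → #
    (7,1)@(15, 3): e=[176,26,-10] → ·
    (5,2)@(11, 5): e=[144,6,42] → #
    (7,2)@(15, 5): e=[144,54,-6] → ·
    (4,3)@(9, 7): e=[112,10,70] → #
    (7,3)@(15, 7): e=[112,82,-2] → ·
    (3,4)@(7, 9): e=[80,14,98] → #
    (7,4)@(15, 9): e=[80,110,2] → #
    (8,4)@(17, 9): e=[80,134,-22] → ·
    (2,5)@(5, 11): e=[48,18,126] → #
    (8,5)@(17, 11): e=[48,162,-18] → ·
    (1,6)@(3, 13): e=[16,22,154] → #
  covered (24 px):
    · · · · · · · · · · ·
    · · · · · · # · · · ·
    · · · · · # # · · · ·
    · · · · # # # · · · ·
    · · · # # # # # · · ·
    · · # # # # # # · · ·
    · # # # # # # # · · ·
    · · · · · · · · · · ·
    · · · · · · · · · · ·
    · · · · · · · · · · ·

Result: 81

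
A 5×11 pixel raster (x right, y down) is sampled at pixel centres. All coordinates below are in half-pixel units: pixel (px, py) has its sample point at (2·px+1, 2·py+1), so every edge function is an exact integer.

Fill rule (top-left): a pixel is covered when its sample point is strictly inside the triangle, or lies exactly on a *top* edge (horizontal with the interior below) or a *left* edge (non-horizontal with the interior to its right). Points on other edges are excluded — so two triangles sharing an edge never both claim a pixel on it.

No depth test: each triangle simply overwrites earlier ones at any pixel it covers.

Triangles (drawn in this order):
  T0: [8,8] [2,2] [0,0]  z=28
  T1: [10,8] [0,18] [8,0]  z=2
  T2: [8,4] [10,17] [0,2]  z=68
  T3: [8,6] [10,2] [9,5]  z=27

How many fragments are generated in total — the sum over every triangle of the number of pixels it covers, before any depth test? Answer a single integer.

T0:
  degenerate (2·area = 0) — covers nothing
T1:
  2·area = 100
  edge (10, 8)→(0, 18): d=(-10,10) right/bottom  bias=-1
  edge (0, 18)→(8, 0): d=(8,-18) top-left  bias=+0
  edge (8, 0)→(10, 8): d=(2,8) right/bottom  bias=-1
    (3,1)@(7, 3): e=[80,6,14] → █
    (4,1)@(9, 3): e=[60,42,-2] → ·
    (3,2)@(7, 5): e=[60,22,18] → █
    (4,2)@(9, 5): e=[40,58,2] → █
    (2,3)@(5, 7): e=[60,2,38] → █
    (2,4)@(5, 9): e=[40,18,42] → █
    (4,4)@(9, 9): e=[0,90,10] → ·  [on edge]
    (2,5)@(5, 11): e=[20,34,46] → █
    (3,5)@(7, 11): e=[0,70,30] → ·  [on edge]
    (1,6)@(3, 13): e=[20,14,66] → █
    (2,6)@(5, 13): e=[0,50,50] → ·  [on edge]
    (1,7)@(3, 15): e=[0,30,70] → ·  [on edge]
    (0,8)@(1, 17): e=[0,10,90] → ·  [on edge]
  covered (10 px):
    · · · · ·
    · · · █ ·
    · · · █ █
    · · █ █ █
    · · █ █ ·
    · · █ · ·
    · █ · · ·
    · · · · ·
    · · · · ·
    · · · · ·
    · · · · ·
T2:
  2·area = 100
  edge (8, 4)→(10, 17): d=(2,13) right/bottom  bias=-1
  edge (10, 17)→(0, 2): d=(-10,-15) top-left  bias=+0
  edge (0, 2)→(8, 4): d=(8,2) right/bottom  bias=-1
    (0,1)@(1, 3): e=[89,5,6] → █
    (1,1)@(3, 3): e=[63,35,2] → █
    (2,1)@(5, 3): e=[37,65,-2] → ·
    (0,2)@(1, 5): e=[93,-15,22] → ·
    (1,2)@(3, 5): e=[67,15,18] → █
    (2,2)@(5, 5): e=[41,45,14] → █
    (3,2)@(7, 5): e=[15,75,10] → █
    (4,2)@(9, 5): e=[-11,105,6] → ·
    (1,3)@(3, 7): e=[71,-5,34] → ·
    (2,3)@(5, 7): e=[45,25,30] → █
    (4,3)@(9, 7): e=[-7,85,22] → ·
    (2,4)@(5, 9): e=[49,5,46] → █
  covered (13 px):
    · · · · ·
    █ █ · · ·
    · █ █ █ ·
    · · █ █ ·
    · · █ █ ·
    · · · █ █
    · · · · █
    · · · · █
    · · · · ·
    · · · · ·
    · · · · ·
T3:
  2·area = 2
  edge (8, 6)→(10, 2): d=(2,-4) top-left  bias=+0
  edge (10, 2)→(9, 5): d=(-1,3) right/bottom  bias=-1
  edge (9, 5)→(8, 6): d=(-1,1) right/bottom  bias=-1
    (4,2)@(9, 5): e=[2,0,0] → ·  [on edge]
    (3,3)@(7, 7): e=[-2,4,0] → ·  [on edge]
    (2,4)@(5, 9): e=[-6,8,0] → ·  [on edge]
    (1,5)@(3, 11): e=[-10,12,0] → ·  [on edge]
    (3,5)@(7, 11): e=[6,0,-4] → ·  [on edge]
    (0,6)@(1, 13): e=[-14,16,0] → ·  [on edge]
    (2,8)@(5, 17): e=[10,0,-8] → ·  [on edge]
  covered (0 px):
    · · · · ·
    · · · · ·
    · · · · ·
    · · · · ·
    · · · · ·
    · · · · ·
    · · · · ·
    · · · · ·
    · · · · ·
    · · · · ·
    · · · · ·

Result: 23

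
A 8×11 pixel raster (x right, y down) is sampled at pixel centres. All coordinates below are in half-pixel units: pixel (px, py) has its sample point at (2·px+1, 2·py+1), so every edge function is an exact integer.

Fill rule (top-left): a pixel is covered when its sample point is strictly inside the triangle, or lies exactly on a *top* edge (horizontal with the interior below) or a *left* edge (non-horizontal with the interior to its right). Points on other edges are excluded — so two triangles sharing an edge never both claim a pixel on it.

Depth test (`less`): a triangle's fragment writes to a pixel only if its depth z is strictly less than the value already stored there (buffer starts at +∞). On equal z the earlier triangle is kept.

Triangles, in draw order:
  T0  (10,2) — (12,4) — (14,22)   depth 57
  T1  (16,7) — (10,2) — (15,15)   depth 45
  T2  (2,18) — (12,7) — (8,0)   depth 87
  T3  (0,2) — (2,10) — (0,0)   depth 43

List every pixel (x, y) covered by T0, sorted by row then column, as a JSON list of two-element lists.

T0:
  2·area = 32
  edge (10, 2)→(12, 4): d=(2,2) right/bottom  bias=-1
  edge (12, 4)→(14, 22): d=(2,18) right/bottom  bias=-1
  edge (14, 22)→(10, 2): d=(-4,-20) top-left  bias=+0
    (4,0)@(9, 1): e=[0,48,-16] → ·  [on edge]
    (5,1)@(11, 3): e=[0,16,16] → ·  [on edge]
    (5,2)@(11, 5): e=[4,20,8] → #
    (6,2)@(13, 5): e=[0,-16,48] → ·  [on edge]
    (5,3)@(11, 7): e=[8,24,0] → #  [on edge]
    (6,3)@(13, 7): e=[4,-12,40] → ·
    (7,3)@(15, 7): e=[0,-48,80] → ·  [on edge]
    (5,4)@(11, 9): e=[12,28,-8] → ·
    (6,6)@(13, 13): e=[16,0,16] → ·  [on edge]
    (6,7)@(13, 15): e=[20,4,8] → #
    (7,7)@(15, 15): e=[16,-32,48] → ·
    (6,8)@(13, 17): e=[24,8,0] → #  [on edge]
  covered (4 px):
    · · · · · · · ·
    · · · · · · · ·
    · · · · · # · ·
    · · · · · # · ·
    · · · · · · · ·
    · · · · · · · ·
    · · · · · · · ·
    · · · · · · # ·
    · · · · · · # ·
    · · · · · · · ·
    · · · · · · · ·
T1:
  2·area = 53  (B↔C swapped to make it positive)
  edge (16, 7)→(15, 15): d=(-1,8) right/bottom  bias=-1
  edge (15, 15)→(10, 2): d=(-5,-13) top-left  bias=+0
  edge (10, 2)→(16, 7): d=(6,5) right/bottom  bias=-1
    (5,1)@(11, 3): e=[44,8,1] → #
    (6,1)@(13, 3): e=[28,34,-9] → ·
    (5,2)@(11, 5): e=[42,-2,13] → ·
    (6,2)@(13, 5): e=[26,24,3] → #
    (7,2)@(15, 5): e=[10,50,-7] → ·
    (6,3)@(13, 7): e=[24,14,15] → #
    (7,3)@(15, 7): e=[8,40,5] → #
    (6,4)@(13, 9): e=[22,4,27] → #
    (6,5)@(13, 11): e=[20,-6,39] → ·
    (7,5)@(15, 11): e=[4,20,29] → #
    (7,6)@(15, 13): e=[2,10,41] → #
    (7,7)@(15, 15): e=[0,0,53] → ·  [on edge]
  covered (8 px):
    · · · · · · · ·
    · · · · · # · ·
    · · · · · · # ·
    · · · · · · # #
    · · · · · · # #
    · · · · · · · #
    · · · · · · · #
    · · · · · · · ·
    · · · · · · · ·
    · · · · · · · ·
    · · · · · · · ·
T2:
  2·area = 114  (B↔C swapped to make it positive)
  edge (2, 18)→(8, 0): d=(6,-18) top-left  bias=+0
  edge (8, 0)→(12, 7): d=(4,7) right/bottom  bias=-1
  edge (12, 7)→(2, 18): d=(-10,11) right/bottom  bias=-1
    (3,1)@(7, 3): e=[0,19,95] → #  [on edge]
    (4,1)@(9, 3): e=[36,5,73] → #
    (5,1)@(11, 3): e=[72,-9,51] → ·
    (3,2)@(7, 5): e=[12,27,75] → #
    (5,2)@(11, 5): e=[84,-1,31] → ·
    (3,3)@(7, 7): e=[24,35,55] → #
    (5,3)@(11, 7): e=[96,7,11] → #
    (6,3)@(13, 7): e=[132,-7,-11] → ·
    (2,4)@(5, 9): e=[0,57,57] → #  [on edge]
    (5,4)@(11, 9): e=[108,15,-9] → ·
    (2,5)@(5, 11): e=[12,65,37] → #
    (4,5)@(9, 11): e=[84,37,-7] → ·
    (1,7)@(3, 15): e=[0,95,19] → #  [on edge]
    (0,10)@(1, 21): e=[0,133,-19] → ·  [on edge]
  covered (14 px):
    · · · · · · · ·
    · · · # # · · ·
    · · · # # · · ·
    · · · # # # · ·
    · · # # # · · ·
    · · # # · · · ·
    · · # · · · · ·
    · # · · · · · ·
    · · · · · · · ·
    · · · · · · · ·
    · · · · · · · ·
T3:
  2·area = 4  (B↔C swapped to make it positive)
  edge (0, 2)→(0, 0): d=(0,-2) top-left  bias=+0
  edge (0, 0)→(2, 10): d=(2,10) right/bottom  bias=-1
  edge (2, 10)→(0, 2): d=(-2,-8) top-left  bias=+0
    (0,2)@(1, 5): e=[2,0,2] → ·  [on edge]
    (1,7)@(3, 15): e=[6,0,-2] → ·  [on edge]
  covered (0 px):
    · · · · · · · ·
    · · · · · · · ·
    · · · · · · · ·
    · · · · · · · ·
    · · · · · · · ·
    · · · · · · · ·
    · · · · · · · ·
    · · · · · · · ·
    · · · · · · · ·
    · · · · · · · ·
    · · · · · · · ·

Answer: [[5,2],[5,3],[6,7],[6,8]]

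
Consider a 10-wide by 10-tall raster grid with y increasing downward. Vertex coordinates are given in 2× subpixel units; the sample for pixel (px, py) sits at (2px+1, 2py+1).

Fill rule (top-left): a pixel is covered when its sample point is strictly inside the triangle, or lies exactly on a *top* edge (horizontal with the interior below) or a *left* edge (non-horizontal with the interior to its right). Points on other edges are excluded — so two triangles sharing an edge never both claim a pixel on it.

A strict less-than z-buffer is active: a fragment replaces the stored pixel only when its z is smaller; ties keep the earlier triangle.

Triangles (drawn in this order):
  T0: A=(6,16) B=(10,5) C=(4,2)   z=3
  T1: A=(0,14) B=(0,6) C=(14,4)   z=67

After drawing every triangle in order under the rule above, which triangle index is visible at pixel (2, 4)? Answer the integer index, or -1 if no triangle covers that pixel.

T0:
  2·area = 78  (B↔C swapped to make it positive)
  edge (6, 16)→(4, 2): d=(-2,-14) top-left  bias=+0
  edge (4, 2)→(10, 5): d=(6,3) right/bottom  bias=-1
  edge (10, 5)→(6, 16): d=(-4,11) right/bottom  bias=-1
    (2,1)@(5, 3): e=[12,3,63] → █
    (3,1)@(7, 3): e=[40,-3,41] → ·
    (2,2)@(5, 5): e=[8,15,55] → █
    (3,2)@(7, 5): e=[36,9,33] → █
    (4,2)@(9, 5): e=[64,3,11] → █
    (5,2)@(11, 5): e=[92,-3,-11] → ·
    (2,3)@(5, 7): e=[4,27,47] → █
    (5,3)@(11, 7): e=[88,9,-19] → ·
    (2,4)@(5, 9): e=[0,39,39] → █  [on edge]
    (4,4)@(9, 9): e=[56,27,-5] → ·
    (2,5)@(5, 11): e=[-4,51,31] → ·
    (3,5)@(7, 11): e=[24,45,9] → █
  covered (11 px):
    · · · · · · · · · ·
    · · █ · · · · · · ·
    · · █ █ █ · · · · ·
    · · █ █ █ · · · · ·
    · · █ █ · · · · · ·
    · · · █ · · · · · ·
    · · · █ · · · · · ·
    · · · · · · · · · ·
    · · · · · · · · · ·
    · · · · · · · · · ·
T1:
  2·area = 112
  edge (0, 14)→(0, 6): d=(0,-8) top-left  bias=+0
  edge (0, 6)→(14, 4): d=(14,-2) top-left  bias=+0
  edge (14, 4)→(0, 14): d=(-14,10) right/bottom  bias=-1
    (3,2)@(7, 5): e=[56,0,56] → █  [on edge]
    (4,2)@(9, 5): e=[72,4,36] → █
    (5,2)@(11, 5): e=[88,8,16] → █
    (6,2)@(13, 5): e=[104,12,-4] → ·
    (0,3)@(1, 7): e=[8,16,88] → █
    (1,3)@(3, 7): e=[24,20,68] → █
    (2,3)@(5, 7): e=[40,24,48] → █
    (5,3)@(11, 7): e=[88,36,-12] → ·
    (0,4)@(1, 9): e=[8,44,60] → █
    (3,4)@(7, 9): e=[56,56,0] → ·  [on edge]
    (4,4)@(9, 9): e=[72,60,-20] → ·
    (0,5)@(1, 11): e=[8,72,32] → █
  covered (14 px):
    · · · · · · · · · ·
    · · · · · · · · · ·
    · · · █ █ █ · · · ·
    █ █ █ █ █ · · · · ·
    █ █ █ · · · · · · ·
    █ █ · · · · · · · ·
    █ · · · · · · · · ·
    · · · · · · · · · ·
    · · · · · · · · · ·
    · · · · · · · · · ·

Z-buffer (winner per pixel, '.' = empty):
  . . . . . . . . . .
  . . 0 . . . . . . .
  . . 0 0 0 1 . . . .
  1 1 0 0 0 . . . . .
  1 1 0 0 . . . . . .
  1 1 . 0 . . . . . .
  1 . . 0 . . . . . .
  . . . . . . . . . .
  . . . . . . . . . .
  . . . . . . . . . .

Final: 0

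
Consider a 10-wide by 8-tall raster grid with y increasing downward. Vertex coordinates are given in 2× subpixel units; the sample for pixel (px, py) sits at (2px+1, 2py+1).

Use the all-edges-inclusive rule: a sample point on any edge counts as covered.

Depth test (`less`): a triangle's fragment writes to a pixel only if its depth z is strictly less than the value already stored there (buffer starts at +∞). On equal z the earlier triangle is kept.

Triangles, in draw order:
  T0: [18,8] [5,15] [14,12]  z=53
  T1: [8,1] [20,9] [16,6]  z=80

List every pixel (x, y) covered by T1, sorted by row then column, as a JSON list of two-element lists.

T0:
  2·area = 24  (B↔C swapped to make it positive)
  edge (18, 8)→(14, 12): d=(-4,4) inclusive
  edge (14, 12)→(5, 15): d=(-9,3) inclusive
  edge (5, 15)→(18, 8): d=(13,-7) inclusive
    (9,3)@(19, 7): e=[0,30,-6] → ·  [on edge]
    (8,4)@(17, 9): e=[0,18,6] → █  [on edge]
    (9,4)@(19, 9): e=[-8,12,20] → ·
    (6,5)@(13, 11): e=[8,12,4] → █
    (7,5)@(15, 11): e=[0,6,18] → █  [on edge]
    (8,5)@(17, 11): e=[-8,0,32] → ·  [on edge]
    (4,6)@(9, 13): e=[16,6,2] → █
    (5,6)@(11, 13): e=[8,0,16] → █  [on edge]
    (6,6)@(13, 13): e=[0,-6,30] → ·  [on edge]
    (7,6)@(15, 13): e=[-8,-12,44] → ·
    (2,7)@(5, 15): e=[24,0,0] → █  [on edge]
    (3,7)@(7, 15): e=[16,-6,14] → ·
    (5,7)@(11, 15): e=[0,-18,42] → ·  [on edge]
  covered (6 px):
    · · · · · · · · · ·
    · · · · · · · · · ·
    · · · · · · · · · ·
    · · · · · · · · · ·
    · · · · · · · · █ ·
    · · · · · · █ █ · ·
    · · · · █ █ · · · ·
    · · █ · · · · · · ·
T1:
  2·area = 4  (B↔C swapped to make it positive)
  edge (8, 1)→(16, 6): d=(8,5) inclusive
  edge (16, 6)→(20, 9): d=(4,3) inclusive
  edge (20, 9)→(8, 1): d=(-12,-8) inclusive
    (5,1)@(11, 3): e=[1,3,0] → █  [on edge]
    (6,1)@(13, 3): e=[-9,-3,16] → ·
    (5,2)@(11, 5): e=[17,11,-24] → ·
    (8,3)@(17, 7): e=[3,1,0] → █  [on edge]
    (9,3)@(19, 7): e=[-7,-5,16] → ·
    (8,4)@(17, 9): e=[19,9,-24] → ·
  covered (2 px):
    · · · · · · · · · ·
    · · · · · █ · · · ·
    · · · · · · · · · ·
    · · · · · · · · █ ·
    · · · · · · · · · ·
    · · · · · · · · · ·
    · · · · · · · · · ·
    · · · · · · · · · ·

Answer: [[5,1],[8,3]]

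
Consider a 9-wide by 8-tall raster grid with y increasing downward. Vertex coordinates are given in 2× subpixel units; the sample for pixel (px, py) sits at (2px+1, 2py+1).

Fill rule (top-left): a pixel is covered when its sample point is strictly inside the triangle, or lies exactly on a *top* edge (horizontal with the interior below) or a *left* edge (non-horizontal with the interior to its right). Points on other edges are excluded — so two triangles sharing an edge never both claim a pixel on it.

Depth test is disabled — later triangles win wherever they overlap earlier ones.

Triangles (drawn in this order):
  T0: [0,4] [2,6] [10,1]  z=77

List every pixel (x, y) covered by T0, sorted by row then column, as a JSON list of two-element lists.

T0:
  2·area = 26  (B↔C swapped to make it positive)
  edge (0, 4)→(10, 1): d=(10,-3) top-left  bias=+0
  edge (10, 1)→(2, 6): d=(-8,5) right/bottom  bias=-1
  edge (2, 6)→(0, 4): d=(-2,-2) top-left  bias=+0
    (2,1)@(5, 3): e=[5,9,12] → #
    (3,1)@(7, 3): e=[11,-1,16] → ·
    (0,2)@(1, 5): e=[13,13,0] → #  [on edge]
    (1,2)@(3, 5): e=[19,3,4] → #
    (2,2)@(5, 5): e=[25,-7,8] → ·
    (0,3)@(1, 7): e=[33,-3,-4] → ·
    (1,3)@(3, 7): e=[39,-13,0] → ·  [on edge]
    (2,4)@(5, 9): e=[65,-39,0] → ·  [on edge]
    (3,5)@(7, 11): e=[91,-65,0] → ·  [on edge]
    (4,6)@(9, 13): e=[117,-91,0] → ·  [on edge]
    (5,7)@(11, 15): e=[143,-117,0] → ·  [on edge]
  covered (3 px):
    · · · · · · · · ·
    · · # · · · · · ·
    # # · · · · · · ·
    · · · · · · · · ·
    · · · · · · · · ·
    · · · · · · · · ·
    · · · · · · · · ·
    · · · · · · · · ·

Result: [[2,1],[0,2],[1,2]]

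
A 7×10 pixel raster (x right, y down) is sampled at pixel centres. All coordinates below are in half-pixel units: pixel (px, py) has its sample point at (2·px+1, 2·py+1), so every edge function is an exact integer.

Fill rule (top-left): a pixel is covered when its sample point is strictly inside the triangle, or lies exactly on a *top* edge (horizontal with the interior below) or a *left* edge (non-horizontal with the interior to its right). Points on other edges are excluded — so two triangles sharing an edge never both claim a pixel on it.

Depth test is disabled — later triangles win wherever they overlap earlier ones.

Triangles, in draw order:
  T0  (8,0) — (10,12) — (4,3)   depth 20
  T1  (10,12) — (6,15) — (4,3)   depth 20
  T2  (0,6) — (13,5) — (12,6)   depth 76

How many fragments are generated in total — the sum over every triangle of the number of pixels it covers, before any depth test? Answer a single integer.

T0:
  2·area = 54
  edge (8, 0)→(10, 12): d=(2,12) right/bottom  bias=-1
  edge (10, 12)→(4, 3): d=(-6,-9) top-left  bias=+0
  edge (4, 3)→(8, 0): d=(4,-3) top-left  bias=+0
    (3,0)@(7, 1): e=[14,39,1] → #
    (4,0)@(9, 1): e=[-10,57,7] → ·
    (2,1)@(5, 3): e=[42,9,3] → #
    (4,1)@(9, 3): e=[-6,45,15] → ·
    (2,2)@(5, 5): e=[46,-3,11] → ·
    (3,2)@(7, 5): e=[22,15,17] → #
    (4,2)@(9, 5): e=[-2,33,23] → ·
    (3,3)@(7, 7): e=[26,3,25] → #
    (4,3)@(9, 7): e=[2,21,31] → #
    (5,3)@(11, 7): e=[-22,39,37] → ·
    (3,4)@(7, 9): e=[30,-9,33] → ·
    (4,4)@(9, 9): e=[6,9,39] → #
  covered (7 px):
    · · · # · · ·
    · · # # · · ·
    · · · # · · ·
    · · · # # · ·
    · · · · # · ·
    · · · · · · ·
    · · · · · · ·
    · · · · · · ·
    · · · · · · ·
    · · · · · · ·
T1:
  2·area = 54
  edge (10, 12)→(6, 15): d=(-4,3) right/bottom  bias=-1
  edge (6, 15)→(4, 3): d=(-2,-12) top-left  bias=+0
  edge (4, 3)→(10, 12): d=(6,9) right/bottom  bias=-1
    (2,2)@(5, 5): e=[43,8,3] → #
    (3,2)@(7, 5): e=[37,32,-15] → ·
    (2,3)@(5, 7): e=[35,4,15] → #
    (3,3)@(7, 7): e=[29,28,-3] → ·
    (2,4)@(5, 9): e=[27,0,27] → #  [on edge]
    (3,4)@(7, 9): e=[21,24,9] → #
    (4,4)@(9, 9): e=[15,48,-9] → ·
    (2,5)@(5, 11): e=[19,-4,39] → ·
    (3,5)@(7, 11): e=[13,20,21] → #
    (4,5)@(9, 11): e=[7,44,3] → #
    (5,5)@(11, 11): e=[1,68,-15] → ·
    (3,6)@(7, 13): e=[5,16,33] → #
  covered (7 px):
    · · · · · · ·
    · · · · · · ·
    · · # · · · ·
    · · # · · · ·
    · · # # · · ·
    · · · # # · ·
    · · · # · · ·
    · · · · · · ·
    · · · · · · ·
    · · · · · · ·
T2:
  2·area = 12
  edge (0, 6)→(13, 5): d=(13,-1) top-left  bias=+0
  edge (13, 5)→(12, 6): d=(-1,1) right/bottom  bias=-1
  edge (12, 6)→(0, 6): d=(-12,0) right/bottom  bias=-1
    (6,2)@(13, 5): e=[0,0,12] → ·  [on edge]
    (5,3)@(11, 7): e=[24,0,-12] → ·  [on edge]
    (4,4)@(9, 9): e=[48,0,-36] → ·  [on edge]
    (3,5)@(7, 11): e=[72,0,-60] → ·  [on edge]
    (2,6)@(5, 13): e=[96,0,-84] → ·  [on edge]
    (1,7)@(3, 15): e=[120,0,-108] → ·  [on edge]
    (0,8)@(1, 17): e=[144,0,-132] → ·  [on edge]
  covered (0 px):
    · · · · · · ·
    · · · · · · ·
    · · · · · · ·
    · · · · · · ·
    · · · · · · ·
    · · · · · · ·
    · · · · · · ·
    · · · · · · ·
    · · · · · · ·
    · · · · · · ·

Result: 14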